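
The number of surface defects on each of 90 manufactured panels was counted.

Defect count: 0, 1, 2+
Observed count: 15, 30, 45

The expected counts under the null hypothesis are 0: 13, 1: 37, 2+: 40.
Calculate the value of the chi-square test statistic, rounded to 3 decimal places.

0: (15 − 13)²/13 = 4/13 = 0.3077
1: (30 − 37)²/37 = 49/37 = 1.3243
2+: (45 − 40)²/40 = 25/40 = 0.6250
Sum = 2.257

2.257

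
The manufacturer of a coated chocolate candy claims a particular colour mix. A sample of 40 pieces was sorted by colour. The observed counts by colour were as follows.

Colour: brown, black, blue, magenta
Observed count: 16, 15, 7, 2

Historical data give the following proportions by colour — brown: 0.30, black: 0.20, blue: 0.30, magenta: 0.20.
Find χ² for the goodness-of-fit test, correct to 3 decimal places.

14.042

Expected counts E_i = n·p_i: 40×0.30 = 12, 40×0.20 = 8, 40×0.30 = 12, 40×0.20 = 8.
brown: (16 − 12)²/12 = 16/12 = 1.3333
black: (15 − 8)²/8 = 49/8 = 6.1250
blue: (7 − 12)²/12 = 25/12 = 2.0833
magenta: (2 − 8)²/8 = 36/8 = 4.5000
Sum = 14.042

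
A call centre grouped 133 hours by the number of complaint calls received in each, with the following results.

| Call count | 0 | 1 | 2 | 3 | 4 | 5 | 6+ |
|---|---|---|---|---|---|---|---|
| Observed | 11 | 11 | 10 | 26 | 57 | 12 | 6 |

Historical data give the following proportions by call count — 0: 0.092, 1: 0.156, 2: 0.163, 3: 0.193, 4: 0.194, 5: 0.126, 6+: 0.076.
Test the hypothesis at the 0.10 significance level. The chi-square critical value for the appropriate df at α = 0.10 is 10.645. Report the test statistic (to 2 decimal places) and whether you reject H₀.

51.74; reject

Expected counts E_i = n·p_i: 133×0.092 = 12.236, 133×0.156 = 20.748, 133×0.163 = 21.679, 133×0.193 = 25.669, 133×0.194 = 25.802, 133×0.126 = 16.758, 133×0.076 = 10.108.
χ² = (11−12.236)²/12.236 + (11−20.748)²/20.748 + (10−21.679)²/21.679 + (26−25.669)²/25.669 + (57−25.802)²/25.802 + (12−16.758)²/16.758 + (6−10.108)²/10.108
   = 0.125 + 4.580 + 6.292 + 0.004 + 37.722 + 1.351 + 1.670
Sum = 51.74
df = 6. Since 51.74 > 10.645, we reject H₀.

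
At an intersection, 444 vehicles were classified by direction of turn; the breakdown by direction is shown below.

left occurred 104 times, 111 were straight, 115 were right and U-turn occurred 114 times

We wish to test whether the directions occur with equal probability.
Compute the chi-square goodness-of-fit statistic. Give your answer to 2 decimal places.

Under H₀ each category has probability 1/4, so each expected count is 444/4 = 111.
cat           O        E   (O−E)²/E
left        104      111      0.441
straight    111      111      0.000
right       115      111      0.144
U-turn      114      111      0.081
Sum = 0.67

0.67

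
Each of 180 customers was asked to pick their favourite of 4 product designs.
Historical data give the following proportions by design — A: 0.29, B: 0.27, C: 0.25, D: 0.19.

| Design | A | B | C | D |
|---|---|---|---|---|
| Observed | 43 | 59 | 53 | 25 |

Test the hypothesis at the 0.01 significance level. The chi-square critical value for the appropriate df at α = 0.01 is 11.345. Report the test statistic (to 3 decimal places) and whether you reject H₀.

7.744; do not reject

Expected counts E_i = n·p_i: 180×0.29 = 52.2, 180×0.27 = 48.6, 180×0.25 = 45, 180×0.19 = 34.2.
cat         O        E   (O−E)²/E
A          43     52.2     1.6215
B          59     48.6     2.2255
C          53       45     1.4222
D          25     34.2     2.4749
Sum = 7.744
df = 3. Since 7.744 < 11.345, we do not reject H₀.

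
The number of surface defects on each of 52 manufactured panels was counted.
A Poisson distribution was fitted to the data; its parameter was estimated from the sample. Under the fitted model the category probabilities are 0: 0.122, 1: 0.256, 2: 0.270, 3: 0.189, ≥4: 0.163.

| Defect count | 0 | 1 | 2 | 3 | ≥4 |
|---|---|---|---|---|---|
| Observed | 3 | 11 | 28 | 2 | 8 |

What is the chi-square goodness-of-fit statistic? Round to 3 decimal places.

Expected counts E_i = n·p_i: 52×0.122 = 6.344, 52×0.256 = 13.312, 52×0.270 = 14.04, 52×0.189 = 9.828, 52×0.163 = 8.476.
χ² = (3−6.344)²/6.344 + (11−13.312)²/13.312 + (28−14.04)²/14.04 + (2−9.828)²/9.828 + (8−8.476)²/8.476
   = 1.7627 + 0.4015 + 13.8805 + 6.2350 + 0.0267
Sum = 22.306

22.306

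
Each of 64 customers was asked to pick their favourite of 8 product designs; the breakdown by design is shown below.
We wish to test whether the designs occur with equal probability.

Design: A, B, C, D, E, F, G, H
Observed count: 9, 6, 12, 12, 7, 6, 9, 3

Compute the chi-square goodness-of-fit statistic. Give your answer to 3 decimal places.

8.500

Expected count for each of the 8 categories: 64/8 = 8.
cat         O        E   (O−E)²/E
A           9        8     0.1250
B           6        8     0.5000
C          12        8     2.0000
D          12        8     2.0000
E           7        8     0.1250
F           6        8     0.5000
G           9        8     0.1250
H           3        8     3.1250
Sum = 8.500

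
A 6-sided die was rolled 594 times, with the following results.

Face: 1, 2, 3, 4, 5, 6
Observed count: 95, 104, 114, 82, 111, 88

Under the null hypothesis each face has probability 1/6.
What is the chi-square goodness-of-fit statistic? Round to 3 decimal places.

8.283

Under H₀ each category has probability 1/6, so each expected count is 594/6 = 99.
cat         O        E   (O−E)²/E
1          95       99     0.1616
2         104       99     0.2525
3         114       99     2.2727
4          82       99     2.9192
5         111       99     1.4545
6          88       99     1.2222
Sum = 8.283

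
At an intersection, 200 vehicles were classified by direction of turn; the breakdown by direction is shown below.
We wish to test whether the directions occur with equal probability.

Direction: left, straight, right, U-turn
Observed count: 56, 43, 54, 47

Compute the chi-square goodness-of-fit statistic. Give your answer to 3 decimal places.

2.200

Expected count for each of the 4 categories: 200/4 = 50.
left: (56 − 50)²/50 = 36/50 = 0.7200
straight: (43 − 50)²/50 = 49/50 = 0.9800
right: (54 − 50)²/50 = 16/50 = 0.3200
U-turn: (47 − 50)²/50 = 9/50 = 0.1800
Sum = 2.200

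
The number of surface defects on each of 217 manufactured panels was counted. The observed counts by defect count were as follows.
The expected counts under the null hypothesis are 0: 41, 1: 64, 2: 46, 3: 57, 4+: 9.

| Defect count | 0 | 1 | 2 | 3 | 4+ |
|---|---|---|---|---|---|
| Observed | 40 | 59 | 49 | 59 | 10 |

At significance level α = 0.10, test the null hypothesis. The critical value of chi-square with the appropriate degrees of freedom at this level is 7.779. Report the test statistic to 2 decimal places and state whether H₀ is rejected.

0.79; do not reject

cat         O        E   (O−E)²/E
0          40       41      0.024
1          59       64      0.391
2          49       46      0.196
3          59       57      0.070
4+         10        9      0.111
Sum = 0.79
df = 4. Since 0.79 < 7.779, we do not reject H₀.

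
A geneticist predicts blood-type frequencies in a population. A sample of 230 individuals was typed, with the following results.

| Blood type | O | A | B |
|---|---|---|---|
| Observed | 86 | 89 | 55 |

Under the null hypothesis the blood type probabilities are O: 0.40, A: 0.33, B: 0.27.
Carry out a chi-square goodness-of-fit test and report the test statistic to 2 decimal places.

3.46

Expected counts E_i = n·p_i: 230×0.40 = 92, 230×0.33 = 75.9, 230×0.27 = 62.1.
O: (86 − 92)²/92 = 36/92 = 0.391
A: (89 − 75.9)²/75.9 = 171.61/75.9 = 2.261
B: (55 − 62.1)²/62.1 = 50.41/62.1 = 0.812
Sum = 3.46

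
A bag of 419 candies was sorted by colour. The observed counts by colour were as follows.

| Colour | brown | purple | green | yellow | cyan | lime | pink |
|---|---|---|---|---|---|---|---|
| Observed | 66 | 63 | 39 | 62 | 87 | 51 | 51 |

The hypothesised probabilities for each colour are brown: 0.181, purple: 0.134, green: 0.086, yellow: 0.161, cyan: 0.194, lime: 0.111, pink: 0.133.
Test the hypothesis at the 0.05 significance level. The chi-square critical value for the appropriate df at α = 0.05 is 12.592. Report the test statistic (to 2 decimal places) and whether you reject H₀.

4.04; do not reject

Expected counts E_i = n·p_i: 419×0.181 = 75.839, 419×0.134 = 56.146, 419×0.086 = 36.034, 419×0.161 = 67.459, 419×0.194 = 81.286, 419×0.111 = 46.509, 419×0.133 = 55.727.
cat         O        E   (O−E)²/E
brown      66   75.839      1.276
purple     63   56.146      0.837
green      39   36.034      0.244
yellow     62   67.459      0.442
cyan       87   81.286      0.402
lime       51   46.509      0.434
pink       51   55.727      0.401
Sum = 4.04
df = 6. Since 4.04 < 12.592, we do not reject H₀.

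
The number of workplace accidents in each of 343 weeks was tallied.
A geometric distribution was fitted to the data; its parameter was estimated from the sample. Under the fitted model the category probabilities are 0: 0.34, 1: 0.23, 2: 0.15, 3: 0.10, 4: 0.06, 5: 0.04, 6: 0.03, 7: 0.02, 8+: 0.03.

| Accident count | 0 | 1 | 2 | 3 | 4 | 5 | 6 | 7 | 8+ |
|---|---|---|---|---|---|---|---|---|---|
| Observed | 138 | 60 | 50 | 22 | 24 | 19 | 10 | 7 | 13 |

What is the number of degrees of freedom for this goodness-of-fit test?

7

There are k = 9 categories and 1 parameter estimated from the data, so df = 9 − 1 − 1 = 7.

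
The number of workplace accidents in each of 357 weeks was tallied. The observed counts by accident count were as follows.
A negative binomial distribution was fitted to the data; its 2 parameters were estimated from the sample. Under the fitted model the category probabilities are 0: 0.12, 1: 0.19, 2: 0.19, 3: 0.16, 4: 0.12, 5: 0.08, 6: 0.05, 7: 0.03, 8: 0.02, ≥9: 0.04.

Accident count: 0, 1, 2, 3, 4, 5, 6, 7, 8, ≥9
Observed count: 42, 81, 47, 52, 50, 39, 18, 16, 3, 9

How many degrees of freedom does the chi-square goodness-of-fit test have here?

There are k = 10 categories and 2 parameters estimated from the data, so df = 10 − 1 − 2 = 7.

7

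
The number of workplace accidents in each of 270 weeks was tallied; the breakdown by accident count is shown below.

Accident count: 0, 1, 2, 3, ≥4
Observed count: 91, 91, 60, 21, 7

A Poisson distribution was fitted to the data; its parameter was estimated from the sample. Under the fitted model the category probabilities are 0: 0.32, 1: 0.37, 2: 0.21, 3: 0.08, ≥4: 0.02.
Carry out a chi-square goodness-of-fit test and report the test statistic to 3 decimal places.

1.721

Expected counts E_i = n·p_i: 270×0.32 = 86.4, 270×0.37 = 99.9, 270×0.21 = 56.7, 270×0.08 = 21.6, 270×0.02 = 5.4.
χ² = (91−86.4)²/86.4 + (91−99.9)²/99.9 + (60−56.7)²/56.7 + (21−21.6)²/21.6 + (7−5.4)²/5.4
   = 0.2449 + 0.7929 + 0.1921 + 0.0167 + 0.4741
Sum = 1.721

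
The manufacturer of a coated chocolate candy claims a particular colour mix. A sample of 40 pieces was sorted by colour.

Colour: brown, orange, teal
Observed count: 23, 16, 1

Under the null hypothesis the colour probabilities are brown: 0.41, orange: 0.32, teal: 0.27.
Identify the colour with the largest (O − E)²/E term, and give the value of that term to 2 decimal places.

teal, 8.89

Expected counts E_i = n·p_i: 40×0.41 = 16.4, 40×0.32 = 12.8, 40×0.27 = 10.8.
brown: (23 − 16.4)²/16.4 = 43.56/16.4 = 2.656
orange: (16 − 12.8)²/12.8 = 10.24/12.8 = 0.800
teal: (1 − 10.8)²/10.8 = 96.04/10.8 = 8.893
The largest term is for teal: 8.89.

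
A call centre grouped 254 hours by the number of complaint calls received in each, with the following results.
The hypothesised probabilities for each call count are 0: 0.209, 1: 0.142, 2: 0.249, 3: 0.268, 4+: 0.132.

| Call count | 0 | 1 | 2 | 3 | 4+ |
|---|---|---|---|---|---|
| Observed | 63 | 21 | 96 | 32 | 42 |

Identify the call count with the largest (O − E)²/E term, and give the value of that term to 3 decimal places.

Expected counts E_i = n·p_i: 254×0.209 = 53.086, 254×0.142 = 36.068, 254×0.249 = 63.246, 254×0.268 = 68.072, 254×0.132 = 33.528.
χ² = (63−53.086)²/53.086 + (21−36.068)²/36.068 + (96−63.246)²/63.246 + (32−68.072)²/68.072 + (42−33.528)²/33.528
   = 1.8515 + 6.2949 + 16.9627 + 19.1149 + 2.1407
The largest term is for 3: 19.115.

3, 19.115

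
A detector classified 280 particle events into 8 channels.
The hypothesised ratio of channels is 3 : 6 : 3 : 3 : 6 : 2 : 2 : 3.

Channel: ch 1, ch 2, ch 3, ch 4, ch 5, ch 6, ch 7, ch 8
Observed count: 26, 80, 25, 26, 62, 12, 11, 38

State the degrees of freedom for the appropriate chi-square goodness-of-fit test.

There are k = 8 categories and no parameters were estimated from the data, so df = 8 − 1 = 7.

7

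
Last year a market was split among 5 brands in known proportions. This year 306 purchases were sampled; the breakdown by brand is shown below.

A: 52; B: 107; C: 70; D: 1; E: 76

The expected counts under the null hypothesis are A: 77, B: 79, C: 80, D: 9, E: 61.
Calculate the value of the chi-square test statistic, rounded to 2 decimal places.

χ² = (52−77)²/77 + (107−79)²/79 + (70−80)²/80 + (1−9)²/9 + (76−61)²/61
   = 8.117 + 9.924 + 1.250 + 7.111 + 3.689
Sum = 30.09

30.09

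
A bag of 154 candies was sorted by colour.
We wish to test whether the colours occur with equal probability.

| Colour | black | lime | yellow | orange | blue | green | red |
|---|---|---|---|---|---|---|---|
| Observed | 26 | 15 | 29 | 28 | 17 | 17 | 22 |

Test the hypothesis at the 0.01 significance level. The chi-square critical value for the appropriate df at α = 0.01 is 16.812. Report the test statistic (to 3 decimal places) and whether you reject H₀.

9.091; do not reject

Expected count for each of the 7 categories: 154/7 = 22.
black: (26 − 22)²/22 = 16/22 = 0.7273
lime: (15 − 22)²/22 = 49/22 = 2.2273
yellow: (29 − 22)²/22 = 49/22 = 2.2273
orange: (28 − 22)²/22 = 36/22 = 1.6364
blue: (17 − 22)²/22 = 25/22 = 1.1364
green: (17 − 22)²/22 = 25/22 = 1.1364
red: (22 − 22)²/22 = 0/22 = 0.0000
Sum = 9.091
df = 6. Since 9.091 < 16.812, we do not reject H₀.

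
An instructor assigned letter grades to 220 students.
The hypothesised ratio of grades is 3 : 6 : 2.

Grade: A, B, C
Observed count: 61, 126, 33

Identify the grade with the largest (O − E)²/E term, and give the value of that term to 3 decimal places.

Ratio total = 11. Expected counts: 220×3/11 = 60, 220×6/11 = 120, 220×2/11 = 40.
cat         O        E   (O−E)²/E
A          61       60     0.0167
B         126      120     0.3000
C          33       40     1.2250
The largest term is for C: 1.225.

C, 1.225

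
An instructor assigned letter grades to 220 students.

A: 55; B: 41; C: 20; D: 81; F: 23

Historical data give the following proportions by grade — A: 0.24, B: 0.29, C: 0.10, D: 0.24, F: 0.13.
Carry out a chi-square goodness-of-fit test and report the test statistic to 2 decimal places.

Expected counts E_i = n·p_i: 220×0.24 = 52.8, 220×0.29 = 63.8, 220×0.10 = 22, 220×0.24 = 52.8, 220×0.13 = 28.6.
cat         O        E   (O−E)²/E
A          55     52.8      0.092
B          41     63.8      8.148
C          20       22      0.182
D          81     52.8     15.061
F          23     28.6      1.097
Sum = 24.58

24.58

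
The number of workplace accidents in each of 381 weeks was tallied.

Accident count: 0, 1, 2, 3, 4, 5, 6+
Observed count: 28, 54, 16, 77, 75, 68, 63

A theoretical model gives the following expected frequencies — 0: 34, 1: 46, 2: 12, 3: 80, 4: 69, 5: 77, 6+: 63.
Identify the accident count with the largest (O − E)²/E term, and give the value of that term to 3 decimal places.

0: (28 − 34)²/34 = 36/34 = 1.0588
1: (54 − 46)²/46 = 64/46 = 1.3913
2: (16 − 12)²/12 = 16/12 = 1.3333
3: (77 − 80)²/80 = 9/80 = 0.1125
4: (75 − 69)²/69 = 36/69 = 0.5217
5: (68 − 77)²/77 = 81/77 = 1.0519
6+: (63 − 63)²/63 = 0/63 = 0.0000
The largest term is for 1: 1.391.

1, 1.391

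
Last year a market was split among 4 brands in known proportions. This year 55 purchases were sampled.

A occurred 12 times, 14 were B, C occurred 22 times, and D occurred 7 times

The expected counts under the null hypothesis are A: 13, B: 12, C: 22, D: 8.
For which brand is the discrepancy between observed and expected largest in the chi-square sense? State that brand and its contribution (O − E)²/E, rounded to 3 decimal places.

B, 0.333

A: (12 − 13)²/13 = 1/13 = 0.0769
B: (14 − 12)²/12 = 4/12 = 0.3333
C: (22 − 22)²/22 = 0/22 = 0.0000
D: (7 − 8)²/8 = 1/8 = 0.1250
The largest term is for B: 0.333.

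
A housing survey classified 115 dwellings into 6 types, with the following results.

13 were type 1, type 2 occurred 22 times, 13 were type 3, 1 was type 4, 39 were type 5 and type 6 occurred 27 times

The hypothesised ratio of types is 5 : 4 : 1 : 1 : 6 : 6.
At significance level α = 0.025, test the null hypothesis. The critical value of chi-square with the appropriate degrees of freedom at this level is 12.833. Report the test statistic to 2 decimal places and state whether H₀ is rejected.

24.96; reject

Ratio total = 23. Expected counts: 115×5/23 = 25, 115×4/23 = 20, 115×1/23 = 5, 115×1/23 = 5, 115×6/23 = 30, 115×6/23 = 30.
type 1: (13 − 25)²/25 = 144/25 = 5.760
type 2: (22 − 20)²/20 = 4/20 = 0.200
type 3: (13 − 5)²/5 = 64/5 = 12.800
type 4: (1 − 5)²/5 = 16/5 = 3.200
type 5: (39 − 30)²/30 = 81/30 = 2.700
type 6: (27 − 30)²/30 = 9/30 = 0.300
Sum = 24.96
df = 5. Since 24.96 > 12.833, we reject H₀.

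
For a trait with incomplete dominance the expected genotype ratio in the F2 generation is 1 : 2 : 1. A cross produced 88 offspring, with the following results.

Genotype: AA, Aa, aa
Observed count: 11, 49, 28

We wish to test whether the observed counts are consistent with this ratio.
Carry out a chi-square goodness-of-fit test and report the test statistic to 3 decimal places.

Ratio total = 4. Expected counts: 88×1/4 = 22, 88×2/4 = 44, 88×1/4 = 22.
AA: (11 − 22)²/22 = 121/22 = 5.5000
Aa: (49 − 44)²/44 = 25/44 = 0.5682
aa: (28 − 22)²/22 = 36/22 = 1.6364
Sum = 7.705

7.705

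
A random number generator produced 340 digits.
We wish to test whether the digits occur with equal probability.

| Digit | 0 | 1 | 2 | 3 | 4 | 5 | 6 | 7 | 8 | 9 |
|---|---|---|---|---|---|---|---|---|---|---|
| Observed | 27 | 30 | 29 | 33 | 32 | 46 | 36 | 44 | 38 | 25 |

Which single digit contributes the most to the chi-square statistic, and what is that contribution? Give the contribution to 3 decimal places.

5, 4.235

Under H₀ each category has probability 1/10, so each expected count is 340/10 = 34.
χ² = (27−34)²/34 + (30−34)²/34 + (29−34)²/34 + (33−34)²/34 + (32−34)²/34 + (46−34)²/34 + (36−34)²/34 + (44−34)²/34 + (38−34)²/34 + (25−34)²/34
   = 1.4412 + 0.4706 + 0.7353 + 0.0294 + 0.1176 + 4.2353 + 0.1176 + 2.9412 + 0.4706 + 2.3824
The largest term is for 5: 4.235.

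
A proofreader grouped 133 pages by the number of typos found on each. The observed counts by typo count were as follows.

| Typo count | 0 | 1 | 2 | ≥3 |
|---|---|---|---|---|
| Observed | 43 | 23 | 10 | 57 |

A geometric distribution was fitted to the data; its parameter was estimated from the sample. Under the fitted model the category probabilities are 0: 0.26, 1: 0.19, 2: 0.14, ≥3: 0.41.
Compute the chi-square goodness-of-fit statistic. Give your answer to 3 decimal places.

6.357

Expected counts E_i = n·p_i: 133×0.26 = 34.58, 133×0.19 = 25.27, 133×0.14 = 18.62, 133×0.41 = 54.53.
χ² = (43−34.58)²/34.58 + (23−25.27)²/25.27 + (10−18.62)²/18.62 + (57−54.53)²/54.53
   = 2.0502 + 0.2039 + 3.9906 + 0.1119
Sum = 6.357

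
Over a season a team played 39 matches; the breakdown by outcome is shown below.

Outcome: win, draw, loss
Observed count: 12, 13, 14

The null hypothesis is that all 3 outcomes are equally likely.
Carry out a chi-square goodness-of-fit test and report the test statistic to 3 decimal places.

0.154

Under H₀ each category has probability 1/3, so each expected count is 39/3 = 13.
win: (12 − 13)²/13 = 1/13 = 0.0769
draw: (13 − 13)²/13 = 0/13 = 0.0000
loss: (14 − 13)²/13 = 1/13 = 0.0769
Sum = 0.154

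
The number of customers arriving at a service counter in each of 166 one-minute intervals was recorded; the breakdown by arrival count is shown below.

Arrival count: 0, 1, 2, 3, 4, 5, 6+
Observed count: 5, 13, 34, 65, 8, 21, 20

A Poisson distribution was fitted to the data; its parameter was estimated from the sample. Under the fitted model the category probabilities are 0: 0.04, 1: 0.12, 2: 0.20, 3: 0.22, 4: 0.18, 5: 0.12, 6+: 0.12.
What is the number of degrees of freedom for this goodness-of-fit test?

There are k = 7 categories and 1 parameter estimated from the data, so df = 7 − 1 − 1 = 5.

5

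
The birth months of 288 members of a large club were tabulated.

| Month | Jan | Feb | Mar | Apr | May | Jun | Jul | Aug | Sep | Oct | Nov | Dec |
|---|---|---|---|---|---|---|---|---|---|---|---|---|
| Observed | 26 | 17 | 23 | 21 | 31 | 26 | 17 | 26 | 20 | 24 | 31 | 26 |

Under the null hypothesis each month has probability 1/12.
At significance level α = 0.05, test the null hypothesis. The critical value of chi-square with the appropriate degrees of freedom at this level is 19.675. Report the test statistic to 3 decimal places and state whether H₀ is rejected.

Under H₀ each category has probability 1/12, so each expected count is 288/12 = 24.
Jan: (26 − 24)²/24 = 4/24 = 0.1667
Feb: (17 − 24)²/24 = 49/24 = 2.0417
Mar: (23 − 24)²/24 = 1/24 = 0.0417
Apr: (21 − 24)²/24 = 9/24 = 0.3750
May: (31 − 24)²/24 = 49/24 = 2.0417
Jun: (26 − 24)²/24 = 4/24 = 0.1667
Jul: (17 − 24)²/24 = 49/24 = 2.0417
Aug: (26 − 24)²/24 = 4/24 = 0.1667
Sep: (20 − 24)²/24 = 16/24 = 0.6667
Oct: (24 − 24)²/24 = 0/24 = 0.0000
Nov: (31 − 24)²/24 = 49/24 = 2.0417
Dec: (26 − 24)²/24 = 4/24 = 0.1667
Sum = 9.917
df = 11. Since 9.917 < 19.675, we do not reject H₀.

9.917; do not reject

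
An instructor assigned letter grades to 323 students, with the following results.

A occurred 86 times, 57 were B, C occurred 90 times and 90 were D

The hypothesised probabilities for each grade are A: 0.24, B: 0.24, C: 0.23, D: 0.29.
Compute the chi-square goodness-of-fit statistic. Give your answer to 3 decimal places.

Expected counts E_i = n·p_i: 323×0.24 = 77.52, 323×0.24 = 77.52, 323×0.23 = 74.29, 323×0.29 = 93.67.
χ² = (86−77.52)²/77.52 + (57−77.52)²/77.52 + (90−74.29)²/74.29 + (90−93.67)²/93.67
   = 0.9276 + 5.4318 + 3.3222 + 0.1438
Sum = 9.825

9.825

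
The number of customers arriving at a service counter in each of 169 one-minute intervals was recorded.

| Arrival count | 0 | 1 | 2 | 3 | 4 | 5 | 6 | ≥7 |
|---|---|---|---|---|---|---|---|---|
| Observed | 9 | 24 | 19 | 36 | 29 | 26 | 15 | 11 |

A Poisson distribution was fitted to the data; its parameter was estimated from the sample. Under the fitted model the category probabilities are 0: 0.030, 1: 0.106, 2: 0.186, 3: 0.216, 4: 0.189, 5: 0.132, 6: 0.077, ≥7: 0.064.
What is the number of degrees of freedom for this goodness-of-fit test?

There are k = 8 categories and 1 parameter estimated from the data, so df = 8 − 1 − 1 = 6.

6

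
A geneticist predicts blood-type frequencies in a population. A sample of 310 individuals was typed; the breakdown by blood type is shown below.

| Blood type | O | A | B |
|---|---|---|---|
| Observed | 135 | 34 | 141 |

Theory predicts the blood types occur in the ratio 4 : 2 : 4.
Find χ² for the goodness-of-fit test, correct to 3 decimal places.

15.952

Ratio total = 10. Expected counts: 310×4/10 = 124, 310×2/10 = 62, 310×4/10 = 124.
O: (135 − 124)²/124 = 121/124 = 0.9758
A: (34 − 62)²/62 = 784/62 = 12.6452
B: (141 − 124)²/124 = 289/124 = 2.3306
Sum = 15.952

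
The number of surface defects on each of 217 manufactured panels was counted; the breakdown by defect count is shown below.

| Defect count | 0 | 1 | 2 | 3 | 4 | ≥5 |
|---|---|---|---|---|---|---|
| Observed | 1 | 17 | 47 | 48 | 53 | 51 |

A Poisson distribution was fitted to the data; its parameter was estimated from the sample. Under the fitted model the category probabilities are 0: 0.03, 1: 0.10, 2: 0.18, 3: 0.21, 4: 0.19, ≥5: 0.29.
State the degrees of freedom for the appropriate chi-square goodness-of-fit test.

There are k = 6 categories and 1 parameter estimated from the data, so df = 6 − 1 − 1 = 4.

4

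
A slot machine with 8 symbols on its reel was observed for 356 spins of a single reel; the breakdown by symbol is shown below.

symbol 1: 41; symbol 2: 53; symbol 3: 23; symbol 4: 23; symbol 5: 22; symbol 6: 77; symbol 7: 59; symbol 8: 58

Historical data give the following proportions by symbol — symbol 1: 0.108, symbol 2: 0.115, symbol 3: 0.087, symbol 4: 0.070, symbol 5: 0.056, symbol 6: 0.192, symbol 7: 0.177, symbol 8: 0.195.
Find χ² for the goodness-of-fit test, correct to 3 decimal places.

Expected counts E_i = n·p_i: 356×0.108 = 38.448, 356×0.115 = 40.94, 356×0.087 = 30.972, 356×0.070 = 24.92, 356×0.056 = 19.936, 356×0.192 = 68.352, 356×0.177 = 63.012, 356×0.195 = 69.42.
symbol 1: (41 − 38.448)²/38.448 = 6.512704/38.448 = 0.1694
symbol 2: (53 − 40.94)²/40.94 = 145.4436/40.94 = 3.5526
symbol 3: (23 − 30.972)²/30.972 = 63.552784/30.972 = 2.0519
symbol 4: (23 − 24.92)²/24.92 = 3.6864/24.92 = 0.1479
symbol 5: (22 − 19.936)²/19.936 = 4.260096/19.936 = 0.2137
symbol 6: (77 − 68.352)²/68.352 = 74.787904/68.352 = 1.0942
symbol 7: (59 − 63.012)²/63.012 = 16.096144/63.012 = 0.2554
symbol 8: (58 − 69.42)²/69.42 = 130.4164/69.42 = 1.8787
Sum = 9.364

9.364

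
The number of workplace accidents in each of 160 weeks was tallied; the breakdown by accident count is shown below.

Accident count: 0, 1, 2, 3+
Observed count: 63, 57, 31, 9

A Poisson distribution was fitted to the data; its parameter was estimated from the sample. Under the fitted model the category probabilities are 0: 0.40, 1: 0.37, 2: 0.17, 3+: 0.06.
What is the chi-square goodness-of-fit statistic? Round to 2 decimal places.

Expected counts E_i = n·p_i: 160×0.40 = 64, 160×0.37 = 59.2, 160×0.17 = 27.2, 160×0.06 = 9.6.
0: (63 − 64)²/64 = 1/64 = 0.016
1: (57 − 59.2)²/59.2 = 4.84/59.2 = 0.082
2: (31 − 27.2)²/27.2 = 14.44/27.2 = 0.531
3+: (9 − 9.6)²/9.6 = 0.36/9.6 = 0.038
Sum = 0.67

0.67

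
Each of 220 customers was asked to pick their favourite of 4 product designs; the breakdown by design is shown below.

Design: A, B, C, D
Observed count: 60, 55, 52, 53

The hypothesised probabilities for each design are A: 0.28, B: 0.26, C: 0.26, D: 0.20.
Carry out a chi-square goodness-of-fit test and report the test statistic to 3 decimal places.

2.440

Expected counts E_i = n·p_i: 220×0.28 = 61.6, 220×0.26 = 57.2, 220×0.26 = 57.2, 220×0.20 = 44.
χ² = (60−61.6)²/61.6 + (55−57.2)²/57.2 + (52−57.2)²/57.2 + (53−44)²/44
   = 0.0416 + 0.0846 + 0.4727 + 1.8409
Sum = 2.440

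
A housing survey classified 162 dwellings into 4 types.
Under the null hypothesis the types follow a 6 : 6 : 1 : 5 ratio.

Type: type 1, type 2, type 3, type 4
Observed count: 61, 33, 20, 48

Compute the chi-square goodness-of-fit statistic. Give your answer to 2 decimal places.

Ratio total = 18. Expected counts: 162×6/18 = 54, 162×6/18 = 54, 162×1/18 = 9, 162×5/18 = 45.
χ² = (61−54)²/54 + (33−54)²/54 + (20−9)²/9 + (48−45)²/45
   = 0.907 + 8.167 + 13.444 + 0.200
Sum = 22.72

22.72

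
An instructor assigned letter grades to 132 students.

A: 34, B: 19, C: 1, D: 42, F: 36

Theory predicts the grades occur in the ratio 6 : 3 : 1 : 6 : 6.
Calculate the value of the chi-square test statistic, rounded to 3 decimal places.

5.333

Ratio total = 22. Expected counts: 132×6/22 = 36, 132×3/22 = 18, 132×1/22 = 6, 132×6/22 = 36, 132×6/22 = 36.
cat         O        E   (O−E)²/E
A          34       36     0.1111
B          19       18     0.0556
C           1        6     4.1667
D          42       36     1.0000
F          36       36     0.0000
Sum = 5.333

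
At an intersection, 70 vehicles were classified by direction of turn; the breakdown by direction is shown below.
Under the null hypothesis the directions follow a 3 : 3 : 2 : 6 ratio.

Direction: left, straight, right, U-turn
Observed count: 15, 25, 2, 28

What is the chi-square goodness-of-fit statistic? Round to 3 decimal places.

Ratio total = 14. Expected counts: 70×3/14 = 15, 70×3/14 = 15, 70×2/14 = 10, 70×6/14 = 30.
left: (15 − 15)²/15 = 0/15 = 0.0000
straight: (25 − 15)²/15 = 100/15 = 6.6667
right: (2 − 10)²/10 = 64/10 = 6.4000
U-turn: (28 − 30)²/30 = 4/30 = 0.1333
Sum = 13.200

13.200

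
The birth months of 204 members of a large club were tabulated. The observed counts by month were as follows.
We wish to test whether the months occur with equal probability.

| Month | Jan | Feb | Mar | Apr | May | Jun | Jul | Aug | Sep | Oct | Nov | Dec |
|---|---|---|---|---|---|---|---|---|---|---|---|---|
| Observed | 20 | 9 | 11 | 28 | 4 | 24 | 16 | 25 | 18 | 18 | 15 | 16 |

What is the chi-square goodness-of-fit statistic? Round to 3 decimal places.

30.588

Under H₀ each category has probability 1/12, so each expected count is 204/12 = 17.
cat         O        E   (O−E)²/E
Jan        20       17     0.5294
Feb         9       17     3.7647
Mar        11       17     2.1176
Apr        28       17     7.1176
May         4       17     9.9412
Jun        24       17     2.8824
Jul        16       17     0.0588
Aug        25       17     3.7647
Sep        18       17     0.0588
Oct        18       17     0.0588
Nov        15       17     0.2353
Dec        16       17     0.0588
Sum = 30.588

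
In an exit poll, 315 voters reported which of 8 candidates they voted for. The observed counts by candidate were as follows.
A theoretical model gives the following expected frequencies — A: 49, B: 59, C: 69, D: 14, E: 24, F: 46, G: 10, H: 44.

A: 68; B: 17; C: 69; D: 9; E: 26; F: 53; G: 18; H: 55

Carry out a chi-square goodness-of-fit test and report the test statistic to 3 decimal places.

χ² = (68−49)²/49 + (17−59)²/59 + (69−69)²/69 + (9−14)²/14 + (26−24)²/24 + (53−46)²/46 + (18−10)²/10 + (55−44)²/44
   = 7.3673 + 29.8983 + 0.0000 + 1.7857 + 0.1667 + 1.0652 + 6.4000 + 2.7500
Sum = 49.433

49.433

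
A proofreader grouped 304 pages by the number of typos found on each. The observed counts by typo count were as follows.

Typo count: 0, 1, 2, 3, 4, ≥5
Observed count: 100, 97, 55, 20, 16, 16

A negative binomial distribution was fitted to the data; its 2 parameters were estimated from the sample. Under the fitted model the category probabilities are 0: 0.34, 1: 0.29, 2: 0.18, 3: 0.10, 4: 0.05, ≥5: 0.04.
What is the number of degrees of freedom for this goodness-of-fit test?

3

There are k = 6 categories and 2 parameters estimated from the data, so df = 6 − 1 − 2 = 3.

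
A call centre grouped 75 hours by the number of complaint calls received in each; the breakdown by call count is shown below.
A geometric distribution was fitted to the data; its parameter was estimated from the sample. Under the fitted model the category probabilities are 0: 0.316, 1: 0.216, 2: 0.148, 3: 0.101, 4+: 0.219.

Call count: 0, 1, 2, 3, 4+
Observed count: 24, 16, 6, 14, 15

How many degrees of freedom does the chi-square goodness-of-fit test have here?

3

There are k = 5 categories and 1 parameter estimated from the data, so df = 5 − 1 − 1 = 3.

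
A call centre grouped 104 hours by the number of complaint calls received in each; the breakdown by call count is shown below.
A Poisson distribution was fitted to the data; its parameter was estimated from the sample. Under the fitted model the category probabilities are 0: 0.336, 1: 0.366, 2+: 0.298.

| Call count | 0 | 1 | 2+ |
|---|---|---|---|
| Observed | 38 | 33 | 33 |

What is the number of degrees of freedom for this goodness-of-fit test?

1

There are k = 3 categories and 1 parameter estimated from the data, so df = 3 − 1 − 1 = 1.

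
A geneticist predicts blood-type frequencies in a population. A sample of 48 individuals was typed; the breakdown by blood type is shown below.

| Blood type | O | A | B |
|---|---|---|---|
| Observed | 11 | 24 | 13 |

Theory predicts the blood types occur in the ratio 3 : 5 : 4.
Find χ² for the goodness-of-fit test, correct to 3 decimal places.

1.446

Ratio total = 12. Expected counts: 48×3/12 = 12, 48×5/12 = 20, 48×4/12 = 16.
χ² = (11−12)²/12 + (24−20)²/20 + (13−16)²/16
   = 0.0833 + 0.8000 + 0.5625
Sum = 1.446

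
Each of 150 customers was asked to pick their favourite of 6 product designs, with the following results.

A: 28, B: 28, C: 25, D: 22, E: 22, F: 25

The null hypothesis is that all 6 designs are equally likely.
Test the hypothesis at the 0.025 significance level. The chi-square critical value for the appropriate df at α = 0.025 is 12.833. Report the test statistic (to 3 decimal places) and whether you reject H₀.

Expected count for each of the 6 categories: 150/6 = 25.
χ² = (28−25)²/25 + (28−25)²/25 + (25−25)²/25 + (22−25)²/25 + (22−25)²/25 + (25−25)²/25
   = 0.3600 + 0.3600 + 0.0000 + 0.3600 + 0.3600 + 0.0000
Sum = 1.440
df = 5. Since 1.440 < 12.833, we do not reject H₀.

1.440; do not reject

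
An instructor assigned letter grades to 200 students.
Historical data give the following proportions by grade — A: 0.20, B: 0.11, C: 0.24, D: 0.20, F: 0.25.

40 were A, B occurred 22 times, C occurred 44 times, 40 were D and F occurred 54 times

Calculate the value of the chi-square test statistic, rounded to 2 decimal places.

Expected counts E_i = n·p_i: 200×0.20 = 40, 200×0.11 = 22, 200×0.24 = 48, 200×0.20 = 40, 200×0.25 = 50.
cat         O        E   (O−E)²/E
A          40       40      0.000
B          22       22      0.000
C          44       48      0.333
D          40       40      0.000
F          54       50      0.320
Sum = 0.65

0.65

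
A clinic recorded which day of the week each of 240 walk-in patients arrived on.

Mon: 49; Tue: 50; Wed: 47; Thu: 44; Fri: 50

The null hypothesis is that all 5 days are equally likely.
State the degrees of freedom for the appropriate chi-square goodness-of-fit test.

There are k = 5 categories and no parameters were estimated from the data, so df = 5 − 1 = 4.

4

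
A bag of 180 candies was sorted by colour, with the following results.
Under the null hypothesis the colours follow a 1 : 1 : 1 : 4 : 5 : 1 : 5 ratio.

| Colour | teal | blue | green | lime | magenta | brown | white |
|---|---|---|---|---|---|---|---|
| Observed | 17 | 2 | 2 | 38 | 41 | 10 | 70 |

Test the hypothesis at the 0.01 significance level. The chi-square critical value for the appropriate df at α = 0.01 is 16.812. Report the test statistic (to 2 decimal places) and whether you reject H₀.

27.42; reject

Ratio total = 18. Expected counts: 180×1/18 = 10, 180×1/18 = 10, 180×1/18 = 10, 180×4/18 = 40, 180×5/18 = 50, 180×1/18 = 10, 180×5/18 = 50.
teal: (17 − 10)²/10 = 49/10 = 4.900
blue: (2 − 10)²/10 = 64/10 = 6.400
green: (2 − 10)²/10 = 64/10 = 6.400
lime: (38 − 40)²/40 = 4/40 = 0.100
magenta: (41 − 50)²/50 = 81/50 = 1.620
brown: (10 − 10)²/10 = 0/10 = 0.000
white: (70 − 50)²/50 = 400/50 = 8.000
Sum = 27.42
df = 6. Since 27.42 > 16.812, we reject H₀.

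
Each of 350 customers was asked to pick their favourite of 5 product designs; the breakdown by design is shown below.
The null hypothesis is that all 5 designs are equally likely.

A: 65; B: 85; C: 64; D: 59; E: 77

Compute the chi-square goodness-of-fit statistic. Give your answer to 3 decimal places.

Under H₀ each category has probability 1/5, so each expected count is 350/5 = 70.
A: (65 − 70)²/70 = 25/70 = 0.3571
B: (85 − 70)²/70 = 225/70 = 3.2143
C: (64 − 70)²/70 = 36/70 = 0.5143
D: (59 − 70)²/70 = 121/70 = 1.7286
E: (77 − 70)²/70 = 49/70 = 0.7000
Sum = 6.514

6.514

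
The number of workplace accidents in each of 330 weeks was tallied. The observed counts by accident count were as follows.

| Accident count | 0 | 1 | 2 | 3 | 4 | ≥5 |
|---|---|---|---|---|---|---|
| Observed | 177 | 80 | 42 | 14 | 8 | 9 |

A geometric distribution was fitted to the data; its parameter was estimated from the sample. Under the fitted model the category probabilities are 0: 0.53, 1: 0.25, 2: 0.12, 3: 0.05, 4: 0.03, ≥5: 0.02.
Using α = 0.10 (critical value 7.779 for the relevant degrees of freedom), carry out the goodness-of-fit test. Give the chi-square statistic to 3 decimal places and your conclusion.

1.863; do not reject

Expected counts E_i = n·p_i: 330×0.53 = 174.9, 330×0.25 = 82.5, 330×0.12 = 39.6, 330×0.05 = 16.5, 330×0.03 = 9.9, 330×0.02 = 6.6.
χ² = (177−174.9)²/174.9 + (80−82.5)²/82.5 + (42−39.6)²/39.6 + (14−16.5)²/16.5 + (8−9.9)²/9.9 + (9−6.6)²/6.6
   = 0.0252 + 0.0758 + 0.1455 + 0.3788 + 0.3646 + 0.8727
Sum = 1.863
df = 4. Since 1.863 < 7.779, we do not reject H₀.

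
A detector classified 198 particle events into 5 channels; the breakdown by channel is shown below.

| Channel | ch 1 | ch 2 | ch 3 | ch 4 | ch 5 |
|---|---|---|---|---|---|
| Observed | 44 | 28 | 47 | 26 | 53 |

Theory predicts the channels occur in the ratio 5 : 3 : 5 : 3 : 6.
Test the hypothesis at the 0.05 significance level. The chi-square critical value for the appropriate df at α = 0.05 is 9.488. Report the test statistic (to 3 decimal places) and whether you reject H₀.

0.204; do not reject

Ratio total = 22. Expected counts: 198×5/22 = 45, 198×3/22 = 27, 198×5/22 = 45, 198×3/22 = 27, 198×6/22 = 54.
ch 1: (44 − 45)²/45 = 1/45 = 0.0222
ch 2: (28 − 27)²/27 = 1/27 = 0.0370
ch 3: (47 − 45)²/45 = 4/45 = 0.0889
ch 4: (26 − 27)²/27 = 1/27 = 0.0370
ch 5: (53 − 54)²/54 = 1/54 = 0.0185
Sum = 0.204
df = 4. Since 0.204 < 9.488, we do not reject H₀.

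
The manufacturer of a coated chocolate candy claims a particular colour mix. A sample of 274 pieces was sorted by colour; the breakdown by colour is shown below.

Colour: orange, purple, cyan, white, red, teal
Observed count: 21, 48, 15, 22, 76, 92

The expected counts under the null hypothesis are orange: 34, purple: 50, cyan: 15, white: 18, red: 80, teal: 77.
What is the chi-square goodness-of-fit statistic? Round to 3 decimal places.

9.062

χ² = (21−34)²/34 + (48−50)²/50 + (15−15)²/15 + (22−18)²/18 + (76−80)²/80 + (92−77)²/77
   = 4.9706 + 0.0800 + 0.0000 + 0.8889 + 0.2000 + 2.9221
Sum = 9.062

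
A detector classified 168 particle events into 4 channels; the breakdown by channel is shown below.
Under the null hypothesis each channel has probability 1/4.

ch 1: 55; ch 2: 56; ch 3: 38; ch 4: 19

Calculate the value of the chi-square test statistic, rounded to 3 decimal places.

21.667

Under H₀ each category has probability 1/4, so each expected count is 168/4 = 42.
ch 1: (55 − 42)²/42 = 169/42 = 4.0238
ch 2: (56 − 42)²/42 = 196/42 = 4.6667
ch 3: (38 − 42)²/42 = 16/42 = 0.3810
ch 4: (19 − 42)²/42 = 529/42 = 12.5952
Sum = 21.667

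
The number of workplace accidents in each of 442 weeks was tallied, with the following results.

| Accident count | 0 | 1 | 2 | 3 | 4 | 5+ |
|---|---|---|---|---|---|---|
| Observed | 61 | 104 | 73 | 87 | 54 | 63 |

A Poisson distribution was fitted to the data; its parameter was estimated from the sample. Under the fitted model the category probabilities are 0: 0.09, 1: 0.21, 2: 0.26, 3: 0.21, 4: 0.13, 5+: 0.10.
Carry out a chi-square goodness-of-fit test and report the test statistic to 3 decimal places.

36.527

Expected counts E_i = n·p_i: 442×0.09 = 39.78, 442×0.21 = 92.82, 442×0.26 = 114.92, 442×0.21 = 92.82, 442×0.13 = 57.46, 442×0.10 = 44.2.
cat         O        E   (O−E)²/E
0          61    39.78    11.3195
1         104    92.82     1.3466
2          73   114.92    15.2914
3          87    92.82     0.3649
4          54    57.46     0.2083
5+         63     44.2     7.9964
Sum = 36.527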